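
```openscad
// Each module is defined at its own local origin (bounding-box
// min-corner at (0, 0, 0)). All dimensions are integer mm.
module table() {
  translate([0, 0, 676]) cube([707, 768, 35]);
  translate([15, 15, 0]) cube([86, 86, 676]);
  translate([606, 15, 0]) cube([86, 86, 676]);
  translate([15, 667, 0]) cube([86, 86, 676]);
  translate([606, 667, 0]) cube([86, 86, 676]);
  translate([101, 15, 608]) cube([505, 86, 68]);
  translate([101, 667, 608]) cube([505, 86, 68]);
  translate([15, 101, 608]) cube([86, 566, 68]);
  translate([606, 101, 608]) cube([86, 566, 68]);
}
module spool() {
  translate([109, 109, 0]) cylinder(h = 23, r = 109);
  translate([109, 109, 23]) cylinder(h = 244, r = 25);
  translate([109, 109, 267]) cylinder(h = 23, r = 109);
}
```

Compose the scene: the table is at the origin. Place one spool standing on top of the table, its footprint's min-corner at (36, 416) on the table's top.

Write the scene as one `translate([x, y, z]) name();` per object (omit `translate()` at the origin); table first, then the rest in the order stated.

table();
translate([36, 416, 711]) spool();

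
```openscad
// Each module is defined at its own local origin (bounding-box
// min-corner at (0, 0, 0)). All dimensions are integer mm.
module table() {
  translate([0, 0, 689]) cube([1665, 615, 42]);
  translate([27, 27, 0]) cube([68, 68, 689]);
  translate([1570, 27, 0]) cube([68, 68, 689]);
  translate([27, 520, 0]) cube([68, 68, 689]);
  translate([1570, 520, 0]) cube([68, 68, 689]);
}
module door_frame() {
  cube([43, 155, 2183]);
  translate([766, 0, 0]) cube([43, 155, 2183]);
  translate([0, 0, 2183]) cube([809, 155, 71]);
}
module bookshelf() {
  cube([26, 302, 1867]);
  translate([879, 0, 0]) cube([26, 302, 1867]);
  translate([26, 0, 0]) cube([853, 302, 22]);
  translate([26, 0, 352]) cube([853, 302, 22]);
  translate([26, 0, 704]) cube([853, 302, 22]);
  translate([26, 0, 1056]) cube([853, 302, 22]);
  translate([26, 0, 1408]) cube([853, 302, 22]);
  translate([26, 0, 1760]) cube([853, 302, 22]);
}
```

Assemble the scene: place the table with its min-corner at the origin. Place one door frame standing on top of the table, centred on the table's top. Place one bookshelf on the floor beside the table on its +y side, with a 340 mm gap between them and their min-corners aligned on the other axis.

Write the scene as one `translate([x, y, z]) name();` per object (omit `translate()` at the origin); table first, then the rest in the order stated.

table();
translate([428, 230, 731]) door_frame();
translate([0, 955, 0]) bookshelf();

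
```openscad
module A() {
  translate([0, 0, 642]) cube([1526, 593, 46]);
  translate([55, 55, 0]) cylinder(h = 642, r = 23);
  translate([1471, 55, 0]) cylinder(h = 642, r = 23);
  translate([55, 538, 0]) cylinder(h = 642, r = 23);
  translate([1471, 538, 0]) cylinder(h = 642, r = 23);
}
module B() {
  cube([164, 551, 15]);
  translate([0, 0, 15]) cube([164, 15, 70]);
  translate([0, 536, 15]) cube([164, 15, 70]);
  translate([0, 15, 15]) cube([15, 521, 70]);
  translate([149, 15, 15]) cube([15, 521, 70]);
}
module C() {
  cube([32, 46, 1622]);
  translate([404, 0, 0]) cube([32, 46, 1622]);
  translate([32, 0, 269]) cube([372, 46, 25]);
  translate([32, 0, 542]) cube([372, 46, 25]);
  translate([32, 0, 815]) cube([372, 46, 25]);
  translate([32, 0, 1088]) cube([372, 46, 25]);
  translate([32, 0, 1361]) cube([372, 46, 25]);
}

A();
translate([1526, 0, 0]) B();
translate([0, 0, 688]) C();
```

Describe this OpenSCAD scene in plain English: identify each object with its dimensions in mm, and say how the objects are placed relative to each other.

A is a rectangular dining table. The top is 1526×593×46 mm with its upper surface at z = 688 mm. It stands on four round legs of 46 mm diameter, each leg's bounding box inset 32 mm from the nearest pair of top edges, running from the floor to the underside of the top.

B is an open-topped rectangular box: outside dimensions 164×551×85 mm, with a uniform wall and base thickness of 15 mm. The base is a full 164×551 slab on the floor; four walls sit on top of the base. The front and back walls (the −y and +y sides) span the full width; the two side walls fit between them.

C is a wooden ladder with two side rails of 32×46 mm section and 1622 mm height, set 436 mm apart overall. Between them run 5 rectangular rungs (46 mm deep, 25 mm thick), front faces flush with the rails' −y face. The bottom of the first rung is 269 mm above the floor and each subsequent rung is 273 mm higher than the one below.

The open box is against the table's +x side, with their −y faces flush. The ladder is on top of the table.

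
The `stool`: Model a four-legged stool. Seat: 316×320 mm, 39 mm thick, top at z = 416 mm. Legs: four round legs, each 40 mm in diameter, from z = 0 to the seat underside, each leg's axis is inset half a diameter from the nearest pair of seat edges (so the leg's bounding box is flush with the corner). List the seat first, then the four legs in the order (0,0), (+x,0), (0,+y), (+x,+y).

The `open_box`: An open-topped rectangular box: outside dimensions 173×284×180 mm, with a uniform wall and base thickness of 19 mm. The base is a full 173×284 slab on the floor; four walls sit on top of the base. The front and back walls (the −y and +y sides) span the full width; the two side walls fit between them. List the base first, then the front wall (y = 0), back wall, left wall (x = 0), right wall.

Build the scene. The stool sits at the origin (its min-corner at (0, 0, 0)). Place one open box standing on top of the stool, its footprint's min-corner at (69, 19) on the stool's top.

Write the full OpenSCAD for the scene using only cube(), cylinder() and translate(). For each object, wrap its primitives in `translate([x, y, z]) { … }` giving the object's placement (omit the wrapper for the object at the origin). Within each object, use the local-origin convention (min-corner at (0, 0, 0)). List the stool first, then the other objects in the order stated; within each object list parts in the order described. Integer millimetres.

translate([0, 0, 377]) cube([316, 320, 39]);
translate([20, 20, 0]) cylinder(h = 377, r = 20);
translate([296, 20, 0]) cylinder(h = 377, r = 20);
translate([20, 300, 0]) cylinder(h = 377, r = 20);
translate([296, 300, 0]) cylinder(h = 377, r = 20);
translate([69, 19, 416]) {
  cube([173, 284, 19]);
  translate([0, 0, 19]) cube([173, 19, 161]);
  translate([0, 265, 19]) cube([173, 19, 161]);
  translate([0, 19, 19]) cube([19, 246, 161]);
  translate([154, 19, 19]) cube([19, 246, 161]);
}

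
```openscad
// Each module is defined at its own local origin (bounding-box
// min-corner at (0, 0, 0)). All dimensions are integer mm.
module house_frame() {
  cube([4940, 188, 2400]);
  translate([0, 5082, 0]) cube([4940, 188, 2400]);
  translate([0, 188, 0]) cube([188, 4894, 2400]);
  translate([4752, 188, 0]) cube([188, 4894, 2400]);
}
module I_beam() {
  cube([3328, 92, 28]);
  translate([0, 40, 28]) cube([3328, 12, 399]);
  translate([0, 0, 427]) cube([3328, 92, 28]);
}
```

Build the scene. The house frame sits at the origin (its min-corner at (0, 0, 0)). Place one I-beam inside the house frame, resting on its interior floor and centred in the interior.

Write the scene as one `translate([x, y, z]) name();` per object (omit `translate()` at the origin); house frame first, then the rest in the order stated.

house_frame();
translate([806, 2589, 0]) I_beam();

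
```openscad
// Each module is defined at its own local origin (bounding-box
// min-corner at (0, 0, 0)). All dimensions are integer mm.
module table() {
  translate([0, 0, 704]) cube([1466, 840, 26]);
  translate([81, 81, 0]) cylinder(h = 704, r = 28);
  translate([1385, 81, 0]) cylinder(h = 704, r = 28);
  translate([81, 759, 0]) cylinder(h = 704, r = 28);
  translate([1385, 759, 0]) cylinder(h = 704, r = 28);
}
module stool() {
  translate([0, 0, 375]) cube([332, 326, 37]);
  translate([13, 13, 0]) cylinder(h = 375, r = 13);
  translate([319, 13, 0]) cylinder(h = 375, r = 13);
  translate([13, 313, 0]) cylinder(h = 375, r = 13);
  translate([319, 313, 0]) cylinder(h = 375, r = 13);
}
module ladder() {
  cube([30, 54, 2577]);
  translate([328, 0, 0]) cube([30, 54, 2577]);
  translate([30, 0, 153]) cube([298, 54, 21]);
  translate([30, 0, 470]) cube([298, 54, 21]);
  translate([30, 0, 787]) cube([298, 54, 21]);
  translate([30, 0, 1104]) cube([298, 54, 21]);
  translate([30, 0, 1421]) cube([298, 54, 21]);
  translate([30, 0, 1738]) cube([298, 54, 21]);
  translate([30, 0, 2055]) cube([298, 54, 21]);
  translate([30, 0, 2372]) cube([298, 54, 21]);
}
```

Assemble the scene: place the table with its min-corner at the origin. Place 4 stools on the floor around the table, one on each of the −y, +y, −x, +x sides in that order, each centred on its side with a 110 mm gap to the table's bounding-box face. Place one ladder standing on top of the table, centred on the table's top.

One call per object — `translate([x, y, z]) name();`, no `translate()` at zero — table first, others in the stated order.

table();
translate([567, -436, 0]) stool();
translate([567, 950, 0]) stool();
translate([-442, 257, 0]) stool();
translate([1576, 257, 0]) stool();
translate([554, 393, 730]) ladder();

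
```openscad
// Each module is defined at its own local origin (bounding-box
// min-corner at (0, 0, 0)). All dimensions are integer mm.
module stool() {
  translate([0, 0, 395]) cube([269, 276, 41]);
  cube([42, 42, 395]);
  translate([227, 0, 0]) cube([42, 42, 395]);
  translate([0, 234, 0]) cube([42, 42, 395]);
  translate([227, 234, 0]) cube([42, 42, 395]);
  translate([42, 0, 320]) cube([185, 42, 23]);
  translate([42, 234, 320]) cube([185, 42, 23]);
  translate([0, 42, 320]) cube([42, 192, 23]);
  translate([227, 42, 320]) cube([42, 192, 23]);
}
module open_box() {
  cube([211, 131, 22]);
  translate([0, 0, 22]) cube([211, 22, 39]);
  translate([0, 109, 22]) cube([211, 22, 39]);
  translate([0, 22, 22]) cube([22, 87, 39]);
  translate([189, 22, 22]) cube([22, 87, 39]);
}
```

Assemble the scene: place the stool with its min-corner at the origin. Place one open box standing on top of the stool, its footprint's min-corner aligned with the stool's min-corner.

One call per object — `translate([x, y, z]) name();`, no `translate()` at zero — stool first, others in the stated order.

stool();
translate([0, 0, 436]) open_box();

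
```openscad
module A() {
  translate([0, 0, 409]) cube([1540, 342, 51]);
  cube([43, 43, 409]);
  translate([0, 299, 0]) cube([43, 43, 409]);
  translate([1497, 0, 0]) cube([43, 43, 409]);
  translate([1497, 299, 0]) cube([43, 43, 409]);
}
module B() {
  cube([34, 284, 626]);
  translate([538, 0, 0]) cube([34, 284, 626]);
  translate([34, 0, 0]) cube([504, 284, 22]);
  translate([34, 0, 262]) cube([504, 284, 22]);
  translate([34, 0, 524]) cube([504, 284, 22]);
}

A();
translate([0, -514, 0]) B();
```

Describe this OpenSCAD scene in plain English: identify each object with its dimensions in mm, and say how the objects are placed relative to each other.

A is a bench: a 1540×342 mm seat slab, 51 mm thick, top at z = 460 mm, on four 43×43 mm square legs flush with the seat corners and standing on z = 0.

B is a bookshelf 572 mm wide overall, 284 mm deep and 626 mm tall. The two sides are 34 mm thick vertical panels. 3 horizontal shelves of 22 mm thickness span between the inner faces of the sides; the lowest shelf sits on the floor and shelves are stacked with a clear vertical gap of 240 mm between each pair.

The bookshelf is on the floor beside the bench on its −y side.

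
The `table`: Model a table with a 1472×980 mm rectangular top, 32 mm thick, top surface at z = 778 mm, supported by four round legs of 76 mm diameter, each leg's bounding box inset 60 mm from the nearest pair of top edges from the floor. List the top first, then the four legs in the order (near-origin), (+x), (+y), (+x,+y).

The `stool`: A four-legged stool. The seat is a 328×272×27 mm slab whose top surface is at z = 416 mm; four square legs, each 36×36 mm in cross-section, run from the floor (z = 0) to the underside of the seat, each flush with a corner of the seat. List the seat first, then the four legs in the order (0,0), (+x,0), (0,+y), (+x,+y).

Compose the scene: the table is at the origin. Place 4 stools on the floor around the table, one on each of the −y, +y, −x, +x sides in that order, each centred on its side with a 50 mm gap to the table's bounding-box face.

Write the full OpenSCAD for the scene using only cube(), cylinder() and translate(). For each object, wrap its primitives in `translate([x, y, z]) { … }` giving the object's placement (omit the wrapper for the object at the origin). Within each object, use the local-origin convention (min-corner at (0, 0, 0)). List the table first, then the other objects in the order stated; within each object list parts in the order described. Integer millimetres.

translate([0, 0, 746]) cube([1472, 980, 32]);
translate([98, 98, 0]) cylinder(h = 746, r = 38);
translate([1374, 98, 0]) cylinder(h = 746, r = 38);
translate([98, 882, 0]) cylinder(h = 746, r = 38);
translate([1374, 882, 0]) cylinder(h = 746, r = 38);
translate([572, -322, 0]) {
  translate([0, 0, 389]) cube([328, 272, 27]);
  cube([36, 36, 389]);
  translate([292, 0, 0]) cube([36, 36, 389]);
  translate([0, 236, 0]) cube([36, 36, 389]);
  translate([292, 236, 0]) cube([36, 36, 389]);
}
translate([572, 1030, 0]) {
  translate([0, 0, 389]) cube([328, 272, 27]);
  cube([36, 36, 389]);
  translate([292, 0, 0]) cube([36, 36, 389]);
  translate([0, 236, 0]) cube([36, 36, 389]);
  translate([292, 236, 0]) cube([36, 36, 389]);
}
translate([-378, 354, 0]) {
  translate([0, 0, 389]) cube([328, 272, 27]);
  cube([36, 36, 389]);
  translate([292, 0, 0]) cube([36, 36, 389]);
  translate([0, 236, 0]) cube([36, 36, 389]);
  translate([292, 236, 0]) cube([36, 36, 389]);
}
translate([1522, 354, 0]) {
  translate([0, 0, 389]) cube([328, 272, 27]);
  cube([36, 36, 389]);
  translate([292, 0, 0]) cube([36, 36, 389]);
  translate([0, 236, 0]) cube([36, 36, 389]);
  translate([292, 236, 0]) cube([36, 36, 389]);
}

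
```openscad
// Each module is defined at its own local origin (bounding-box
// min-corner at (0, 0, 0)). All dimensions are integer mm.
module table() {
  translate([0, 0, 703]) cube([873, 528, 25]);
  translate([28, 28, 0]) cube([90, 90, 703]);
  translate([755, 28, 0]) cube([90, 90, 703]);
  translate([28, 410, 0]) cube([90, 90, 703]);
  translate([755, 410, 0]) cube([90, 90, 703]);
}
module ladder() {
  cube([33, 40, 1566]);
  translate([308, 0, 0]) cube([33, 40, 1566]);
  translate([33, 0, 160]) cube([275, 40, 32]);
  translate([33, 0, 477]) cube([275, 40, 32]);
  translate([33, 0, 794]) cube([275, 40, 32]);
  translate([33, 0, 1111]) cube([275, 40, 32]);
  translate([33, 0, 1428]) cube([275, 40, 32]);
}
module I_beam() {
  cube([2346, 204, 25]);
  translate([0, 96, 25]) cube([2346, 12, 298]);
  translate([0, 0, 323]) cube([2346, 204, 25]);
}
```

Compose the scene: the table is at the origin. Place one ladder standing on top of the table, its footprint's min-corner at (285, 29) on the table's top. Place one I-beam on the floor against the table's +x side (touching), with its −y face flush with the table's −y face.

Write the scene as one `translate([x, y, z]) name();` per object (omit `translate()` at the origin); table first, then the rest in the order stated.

table();
translate([285, 29, 728]) ladder();
translate([873, 0, 0]) I_beam();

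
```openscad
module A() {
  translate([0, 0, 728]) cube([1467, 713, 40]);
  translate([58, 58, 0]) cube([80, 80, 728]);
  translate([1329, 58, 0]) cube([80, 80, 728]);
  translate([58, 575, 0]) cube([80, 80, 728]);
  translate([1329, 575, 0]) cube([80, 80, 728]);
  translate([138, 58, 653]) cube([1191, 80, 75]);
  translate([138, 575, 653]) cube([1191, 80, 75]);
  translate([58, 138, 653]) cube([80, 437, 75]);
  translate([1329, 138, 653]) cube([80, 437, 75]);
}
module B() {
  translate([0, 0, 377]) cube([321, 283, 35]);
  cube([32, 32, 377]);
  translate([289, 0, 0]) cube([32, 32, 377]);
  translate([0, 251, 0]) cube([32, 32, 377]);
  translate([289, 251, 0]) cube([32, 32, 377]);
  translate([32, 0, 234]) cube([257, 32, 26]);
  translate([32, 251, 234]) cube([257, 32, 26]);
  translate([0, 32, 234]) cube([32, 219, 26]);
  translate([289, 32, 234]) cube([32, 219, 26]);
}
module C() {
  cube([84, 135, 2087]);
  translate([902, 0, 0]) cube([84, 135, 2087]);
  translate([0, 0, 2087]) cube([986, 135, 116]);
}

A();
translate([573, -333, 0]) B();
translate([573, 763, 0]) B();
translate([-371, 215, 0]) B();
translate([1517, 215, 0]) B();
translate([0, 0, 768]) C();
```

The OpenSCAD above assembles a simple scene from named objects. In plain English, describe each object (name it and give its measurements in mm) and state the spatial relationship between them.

A is a rectangular dining table. The top is 1467×713×40 mm with its upper surface at z = 768 mm. It stands on four 80×80 mm square legs, each inset 58 mm from the nearest pair of top edges, running from the floor to the underside of the top. Four apron rails, 80 mm thick and 75 mm tall, run between adjacent legs with their top edges flush with the underside of the top and their outer faces flush with the legs' outer faces.

B is a simple wooden stool: a rectangular seat 321 mm (x) by 283 mm (y), 35 mm thick, top face at z = 412 mm, on four square legs, each 32×32 mm in cross-section. The legs rest on z = 0, each flush with a corner of the seat. Four stretchers, 32 mm wide and 26 mm tall, connect adjacent legs with their undersides at z = 234 mm, each running between the inner faces of the legs it joins and aligned with the legs' outer faces on the other axis.

C is a rectangular door frame: two vertical jambs of 84×135 mm section, 2087 mm tall, with a clear opening 818 mm wide between their inner faces. A header 116 mm tall and 135 mm deep lies on top of the jambs and spans the full outside width.

Four stools sit around the table at the −y, +y, −x, +x sides. The door frame is on top of the table.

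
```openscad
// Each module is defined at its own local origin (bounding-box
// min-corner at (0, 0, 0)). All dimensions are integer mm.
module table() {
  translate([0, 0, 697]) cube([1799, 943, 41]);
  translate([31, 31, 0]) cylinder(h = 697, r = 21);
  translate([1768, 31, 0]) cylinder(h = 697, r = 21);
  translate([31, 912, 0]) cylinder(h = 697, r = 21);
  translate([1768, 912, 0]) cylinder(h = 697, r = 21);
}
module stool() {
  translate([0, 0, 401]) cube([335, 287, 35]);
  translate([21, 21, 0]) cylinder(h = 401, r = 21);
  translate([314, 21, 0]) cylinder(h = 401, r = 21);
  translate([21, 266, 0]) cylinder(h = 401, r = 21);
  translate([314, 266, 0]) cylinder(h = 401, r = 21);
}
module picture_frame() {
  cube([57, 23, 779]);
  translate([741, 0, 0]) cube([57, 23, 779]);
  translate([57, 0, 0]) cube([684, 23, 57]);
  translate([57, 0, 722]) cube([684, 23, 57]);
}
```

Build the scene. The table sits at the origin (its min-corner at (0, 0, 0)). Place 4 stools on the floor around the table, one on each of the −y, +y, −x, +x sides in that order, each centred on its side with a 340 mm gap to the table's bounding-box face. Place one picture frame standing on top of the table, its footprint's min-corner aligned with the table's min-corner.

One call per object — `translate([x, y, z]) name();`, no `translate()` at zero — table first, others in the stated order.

table();
translate([732, -627, 0]) stool();
translate([732, 1283, 0]) stool();
translate([-675, 328, 0]) stool();
translate([2139, 328, 0]) stool();
translate([0, 0, 738]) picture_frame();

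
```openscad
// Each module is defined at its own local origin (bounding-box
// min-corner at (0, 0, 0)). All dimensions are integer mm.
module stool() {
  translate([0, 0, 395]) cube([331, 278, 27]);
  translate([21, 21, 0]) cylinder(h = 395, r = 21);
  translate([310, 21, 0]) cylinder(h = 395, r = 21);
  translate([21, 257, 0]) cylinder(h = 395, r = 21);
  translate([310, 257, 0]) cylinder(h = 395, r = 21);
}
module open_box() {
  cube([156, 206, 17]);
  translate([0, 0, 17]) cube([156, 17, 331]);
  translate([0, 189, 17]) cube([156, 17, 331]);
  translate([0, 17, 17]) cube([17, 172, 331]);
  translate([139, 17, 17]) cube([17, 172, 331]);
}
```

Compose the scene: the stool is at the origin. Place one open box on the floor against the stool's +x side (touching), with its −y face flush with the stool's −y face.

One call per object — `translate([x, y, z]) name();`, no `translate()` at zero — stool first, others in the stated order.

stool();
translate([331, 0, 0]) open_box();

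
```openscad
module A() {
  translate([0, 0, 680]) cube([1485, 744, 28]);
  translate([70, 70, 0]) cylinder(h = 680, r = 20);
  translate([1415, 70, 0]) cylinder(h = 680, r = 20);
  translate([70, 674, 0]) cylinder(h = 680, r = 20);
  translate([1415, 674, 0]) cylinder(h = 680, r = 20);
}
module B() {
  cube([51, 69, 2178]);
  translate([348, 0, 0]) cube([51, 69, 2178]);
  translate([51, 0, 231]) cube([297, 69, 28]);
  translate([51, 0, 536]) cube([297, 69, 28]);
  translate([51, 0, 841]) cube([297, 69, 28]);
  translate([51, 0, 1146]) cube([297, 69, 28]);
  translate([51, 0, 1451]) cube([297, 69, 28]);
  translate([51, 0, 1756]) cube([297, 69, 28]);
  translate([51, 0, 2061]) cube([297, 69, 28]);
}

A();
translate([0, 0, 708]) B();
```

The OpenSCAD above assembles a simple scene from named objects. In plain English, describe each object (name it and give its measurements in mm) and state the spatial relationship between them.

A is a table: top 1485 mm (x) × 744 mm (y), 28 mm thick, upper face at z = 708 mm, on four round legs of 40 mm diameter, each leg's bounding box inset 50 mm from the nearest pair of top edges, running from z = 0 to the bottom of the top.

B is a wooden ladder with two side rails of 51×69 mm section and 2178 mm height, set 399 mm apart overall. Between them run 7 rectangular rungs (69 mm deep, 28 mm thick), front faces flush with the rails' −y face. The bottom of the first rung is 231 mm above the floor and each subsequent rung is 305 mm higher than the one below.

The ladder is on top of the table.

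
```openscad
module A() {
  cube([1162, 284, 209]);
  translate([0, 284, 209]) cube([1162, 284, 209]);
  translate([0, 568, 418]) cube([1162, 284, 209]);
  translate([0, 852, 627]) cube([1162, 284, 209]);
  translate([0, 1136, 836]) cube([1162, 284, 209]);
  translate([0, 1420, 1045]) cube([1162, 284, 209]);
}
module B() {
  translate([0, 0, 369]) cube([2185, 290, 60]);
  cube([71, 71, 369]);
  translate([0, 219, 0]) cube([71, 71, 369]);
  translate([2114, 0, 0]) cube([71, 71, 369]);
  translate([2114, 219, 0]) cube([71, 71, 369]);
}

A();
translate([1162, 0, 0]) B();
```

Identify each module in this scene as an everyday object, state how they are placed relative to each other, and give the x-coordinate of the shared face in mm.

The staircase's +x face and the bench's −x face are both at x = 1162 mm.

A is a staircase. B is a bench. The bench is against the staircase's +x side, with their −y faces flush. The x-coordinate of the shared face is 1162 mm.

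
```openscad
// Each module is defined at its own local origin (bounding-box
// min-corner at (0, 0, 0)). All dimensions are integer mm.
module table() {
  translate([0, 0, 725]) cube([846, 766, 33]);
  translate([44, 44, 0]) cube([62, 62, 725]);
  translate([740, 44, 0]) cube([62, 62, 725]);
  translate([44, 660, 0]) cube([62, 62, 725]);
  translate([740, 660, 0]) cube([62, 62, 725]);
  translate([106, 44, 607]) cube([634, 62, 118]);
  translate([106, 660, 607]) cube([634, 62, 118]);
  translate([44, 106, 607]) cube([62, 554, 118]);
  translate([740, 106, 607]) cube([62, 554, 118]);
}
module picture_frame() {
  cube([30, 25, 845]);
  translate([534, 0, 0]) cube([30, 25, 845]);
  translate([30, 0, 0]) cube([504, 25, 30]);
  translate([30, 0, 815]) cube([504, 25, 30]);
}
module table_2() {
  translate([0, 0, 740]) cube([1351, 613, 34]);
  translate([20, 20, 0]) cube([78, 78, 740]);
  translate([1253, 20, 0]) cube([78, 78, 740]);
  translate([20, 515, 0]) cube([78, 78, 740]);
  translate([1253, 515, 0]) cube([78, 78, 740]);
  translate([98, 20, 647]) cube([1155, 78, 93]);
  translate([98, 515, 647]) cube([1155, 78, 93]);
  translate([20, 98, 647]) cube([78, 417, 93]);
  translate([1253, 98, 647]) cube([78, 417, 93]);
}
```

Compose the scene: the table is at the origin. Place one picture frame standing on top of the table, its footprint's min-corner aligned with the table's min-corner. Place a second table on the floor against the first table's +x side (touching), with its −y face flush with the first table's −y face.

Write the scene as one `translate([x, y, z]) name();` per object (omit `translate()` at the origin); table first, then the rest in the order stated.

table();
translate([0, 0, 758]) picture_frame();
translate([846, 0, 0]) table_2();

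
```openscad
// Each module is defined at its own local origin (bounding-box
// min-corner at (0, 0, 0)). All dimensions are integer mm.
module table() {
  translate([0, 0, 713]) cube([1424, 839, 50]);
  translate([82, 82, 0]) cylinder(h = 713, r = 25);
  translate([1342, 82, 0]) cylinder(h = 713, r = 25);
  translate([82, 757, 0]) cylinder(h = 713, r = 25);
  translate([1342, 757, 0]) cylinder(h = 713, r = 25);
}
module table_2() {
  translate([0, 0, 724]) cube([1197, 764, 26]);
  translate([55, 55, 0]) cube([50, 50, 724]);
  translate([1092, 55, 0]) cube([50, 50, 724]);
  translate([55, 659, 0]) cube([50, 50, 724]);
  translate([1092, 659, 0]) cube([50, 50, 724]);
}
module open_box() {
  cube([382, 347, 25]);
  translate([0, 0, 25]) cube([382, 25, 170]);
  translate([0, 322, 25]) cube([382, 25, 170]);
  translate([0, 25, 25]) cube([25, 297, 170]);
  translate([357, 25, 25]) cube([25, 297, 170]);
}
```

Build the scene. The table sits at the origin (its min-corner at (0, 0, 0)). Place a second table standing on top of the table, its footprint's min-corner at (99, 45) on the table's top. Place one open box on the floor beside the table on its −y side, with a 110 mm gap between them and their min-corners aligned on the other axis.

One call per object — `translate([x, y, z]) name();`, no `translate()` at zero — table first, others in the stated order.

table();
translate([99, 45, 763]) table_2();
translate([0, -457, 0]) open_box();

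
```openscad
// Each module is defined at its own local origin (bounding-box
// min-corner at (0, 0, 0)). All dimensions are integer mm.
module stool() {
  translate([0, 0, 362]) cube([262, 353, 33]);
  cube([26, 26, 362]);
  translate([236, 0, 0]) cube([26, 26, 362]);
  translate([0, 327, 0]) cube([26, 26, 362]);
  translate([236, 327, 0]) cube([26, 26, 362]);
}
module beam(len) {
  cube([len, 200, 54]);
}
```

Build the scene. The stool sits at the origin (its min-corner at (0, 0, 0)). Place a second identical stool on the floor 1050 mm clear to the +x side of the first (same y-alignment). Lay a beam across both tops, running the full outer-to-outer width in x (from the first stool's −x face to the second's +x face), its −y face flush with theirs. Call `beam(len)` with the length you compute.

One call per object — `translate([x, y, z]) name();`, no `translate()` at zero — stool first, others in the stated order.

stool();
translate([1312, 0, 0]) stool();
translate([0, 0, 395]) beam(1574);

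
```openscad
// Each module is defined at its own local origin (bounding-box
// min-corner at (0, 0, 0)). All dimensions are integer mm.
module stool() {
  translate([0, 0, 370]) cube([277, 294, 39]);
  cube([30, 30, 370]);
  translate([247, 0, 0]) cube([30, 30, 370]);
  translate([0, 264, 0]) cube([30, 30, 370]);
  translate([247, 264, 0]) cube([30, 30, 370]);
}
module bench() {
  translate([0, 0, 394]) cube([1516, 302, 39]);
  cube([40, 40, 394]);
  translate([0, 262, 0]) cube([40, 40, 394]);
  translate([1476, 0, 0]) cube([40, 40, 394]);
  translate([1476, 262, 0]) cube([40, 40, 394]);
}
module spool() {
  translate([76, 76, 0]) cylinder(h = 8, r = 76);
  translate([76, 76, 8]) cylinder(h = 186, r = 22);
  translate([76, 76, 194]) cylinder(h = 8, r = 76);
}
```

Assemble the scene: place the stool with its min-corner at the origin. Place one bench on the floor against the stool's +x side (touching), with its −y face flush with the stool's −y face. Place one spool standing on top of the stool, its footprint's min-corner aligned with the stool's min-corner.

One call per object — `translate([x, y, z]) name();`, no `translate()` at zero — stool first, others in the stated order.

stool();
translate([277, 0, 0]) bench();
translate([0, 0, 409]) spool();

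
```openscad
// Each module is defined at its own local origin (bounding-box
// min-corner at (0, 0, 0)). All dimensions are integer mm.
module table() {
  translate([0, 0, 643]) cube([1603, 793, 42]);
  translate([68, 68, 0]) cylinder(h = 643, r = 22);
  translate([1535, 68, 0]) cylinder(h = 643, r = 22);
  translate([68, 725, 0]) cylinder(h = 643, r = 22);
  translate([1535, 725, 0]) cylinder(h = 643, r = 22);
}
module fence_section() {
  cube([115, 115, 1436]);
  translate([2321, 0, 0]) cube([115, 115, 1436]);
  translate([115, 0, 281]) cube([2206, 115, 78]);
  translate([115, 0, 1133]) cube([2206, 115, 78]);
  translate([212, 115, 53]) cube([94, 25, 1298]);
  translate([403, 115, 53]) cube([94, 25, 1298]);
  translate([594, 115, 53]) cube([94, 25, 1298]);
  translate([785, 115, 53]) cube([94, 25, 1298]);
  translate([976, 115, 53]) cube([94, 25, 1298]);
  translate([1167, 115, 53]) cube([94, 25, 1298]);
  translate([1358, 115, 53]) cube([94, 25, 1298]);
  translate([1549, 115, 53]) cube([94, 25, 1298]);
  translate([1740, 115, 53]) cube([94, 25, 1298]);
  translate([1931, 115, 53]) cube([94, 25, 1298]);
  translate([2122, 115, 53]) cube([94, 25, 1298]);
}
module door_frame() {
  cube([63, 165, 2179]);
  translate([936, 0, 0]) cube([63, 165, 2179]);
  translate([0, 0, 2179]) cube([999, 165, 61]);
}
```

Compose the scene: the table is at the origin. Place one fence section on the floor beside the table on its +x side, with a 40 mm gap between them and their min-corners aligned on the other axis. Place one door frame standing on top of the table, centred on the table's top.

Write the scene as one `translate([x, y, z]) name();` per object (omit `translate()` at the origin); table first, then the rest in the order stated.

table();
translate([1643, 0, 0]) fence_section();
translate([302, 314, 685]) door_frame();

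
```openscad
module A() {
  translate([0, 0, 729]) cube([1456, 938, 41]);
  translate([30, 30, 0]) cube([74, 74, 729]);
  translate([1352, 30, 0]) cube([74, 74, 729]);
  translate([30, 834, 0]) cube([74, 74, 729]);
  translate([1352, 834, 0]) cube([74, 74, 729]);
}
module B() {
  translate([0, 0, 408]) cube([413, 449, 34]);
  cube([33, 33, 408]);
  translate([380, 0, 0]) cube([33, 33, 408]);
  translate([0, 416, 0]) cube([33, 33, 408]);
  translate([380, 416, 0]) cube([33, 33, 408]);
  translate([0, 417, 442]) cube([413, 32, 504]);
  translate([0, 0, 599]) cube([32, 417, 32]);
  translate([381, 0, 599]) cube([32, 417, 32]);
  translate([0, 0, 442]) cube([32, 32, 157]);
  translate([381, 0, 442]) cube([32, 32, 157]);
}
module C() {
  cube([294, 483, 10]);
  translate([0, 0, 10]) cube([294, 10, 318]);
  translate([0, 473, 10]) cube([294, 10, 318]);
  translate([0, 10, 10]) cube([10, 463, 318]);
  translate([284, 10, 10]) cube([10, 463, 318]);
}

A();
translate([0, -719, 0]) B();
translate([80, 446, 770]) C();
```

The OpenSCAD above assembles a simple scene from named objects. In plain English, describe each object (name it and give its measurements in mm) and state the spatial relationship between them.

A is a table: top 1456 mm (x) × 938 mm (y), 41 mm thick, upper face at z = 770 mm, on four 74×74 mm square legs, each inset 30 mm from the nearest pair of top edges, running from z = 0 to the bottom of the top.

B is a chair. The seat is a 413×449×34 mm slab with its top at z = 442 mm, on four 33×33 mm corner legs (flush with the seat edges, standing on z = 0). A flat backrest 32 mm thick, 504 mm tall, spans the full seat width and rises from the seat top along its +y edge, rear face flush with the rear of the seat. Two armrests of 32×32 mm section run along each side from the seat's front edge to the front of the backrest, top faces 189 mm above the seat top and outer faces flush with the seat's x-edges; a 32×32 mm post under the front of each armrest stands on the seat at the front corner.

C is an open storage box with external size 294×483×328 mm and wall thickness 10 mm (the base is also 10 mm thick). The base covers the whole footprint; the four walls stand on the base, with the y-facing walls full-width and the x-facing walls fitting between their inner faces.

The chair is on the floor beside the table on its −y side. The open box is on top of the table.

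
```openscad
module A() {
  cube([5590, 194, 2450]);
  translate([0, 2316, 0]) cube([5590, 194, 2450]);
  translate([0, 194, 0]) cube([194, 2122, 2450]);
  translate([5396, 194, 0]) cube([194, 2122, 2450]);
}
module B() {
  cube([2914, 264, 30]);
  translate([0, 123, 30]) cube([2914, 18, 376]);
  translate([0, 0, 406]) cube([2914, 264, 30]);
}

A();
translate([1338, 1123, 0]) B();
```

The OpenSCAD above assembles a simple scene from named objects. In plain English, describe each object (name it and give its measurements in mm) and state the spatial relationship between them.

A is a box-shaped house frame (walls only): outside footprint 5590×2510 mm, wall height 2450 mm, wall thickness 194 mm. The two y-facing walls run the full x-width; the two x-facing walls fit between the inner faces of the y-facing walls.

B is an I-beam lying along x, 2914 mm long. Overall section height 436 mm. Two flanges 264 mm wide (y) and 30 mm thick, one on the floor and one at the top; a web 18 mm thick runs between them, centred on the flange width.

The I-beam sits inside the house frame, centred.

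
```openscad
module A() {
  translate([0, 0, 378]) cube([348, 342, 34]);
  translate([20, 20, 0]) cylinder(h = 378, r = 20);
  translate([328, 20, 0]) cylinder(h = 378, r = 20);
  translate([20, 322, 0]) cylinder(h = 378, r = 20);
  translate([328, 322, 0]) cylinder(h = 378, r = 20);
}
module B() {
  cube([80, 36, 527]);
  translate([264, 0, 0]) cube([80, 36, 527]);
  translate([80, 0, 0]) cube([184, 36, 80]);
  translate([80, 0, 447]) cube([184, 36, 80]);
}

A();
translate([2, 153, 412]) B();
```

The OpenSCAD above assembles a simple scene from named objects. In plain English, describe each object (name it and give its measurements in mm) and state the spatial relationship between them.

A is a four-legged stool. The seat is a 348×342×34 mm slab whose top surface is at z = 412 mm; four round legs, each 40 mm in diameter, run from the floor (z = 0) to the underside of the seat, each leg's axis is inset half a diameter from the nearest pair of seat edges (so the leg's bounding box is flush with the corner).

B is a picture frame with a 184×367 mm rectangular opening (x by z) and a uniform 80 mm border on every side. Frame depth is 36 mm along y. It is built from two vertical stiles running the full outside height and two horizontal rails spanning the gap between the stiles.

The picture frame is on top of the stool, centred.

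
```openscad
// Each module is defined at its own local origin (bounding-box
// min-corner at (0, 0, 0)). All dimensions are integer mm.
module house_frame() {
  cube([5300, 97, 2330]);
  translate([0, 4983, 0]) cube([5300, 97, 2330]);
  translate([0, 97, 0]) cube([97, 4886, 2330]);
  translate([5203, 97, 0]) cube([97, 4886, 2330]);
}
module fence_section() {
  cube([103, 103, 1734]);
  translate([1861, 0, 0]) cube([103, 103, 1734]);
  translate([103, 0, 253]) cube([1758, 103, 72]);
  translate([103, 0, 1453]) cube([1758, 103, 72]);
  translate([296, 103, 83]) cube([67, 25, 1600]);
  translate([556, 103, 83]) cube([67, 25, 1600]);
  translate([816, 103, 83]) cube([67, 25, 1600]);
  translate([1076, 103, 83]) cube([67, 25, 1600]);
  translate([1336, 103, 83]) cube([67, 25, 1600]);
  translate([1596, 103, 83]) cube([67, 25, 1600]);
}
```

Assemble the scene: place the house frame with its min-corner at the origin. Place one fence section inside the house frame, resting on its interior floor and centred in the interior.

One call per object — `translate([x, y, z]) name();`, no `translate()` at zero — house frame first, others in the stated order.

house_frame();
translate([1668, 2476, 0]) fence_section();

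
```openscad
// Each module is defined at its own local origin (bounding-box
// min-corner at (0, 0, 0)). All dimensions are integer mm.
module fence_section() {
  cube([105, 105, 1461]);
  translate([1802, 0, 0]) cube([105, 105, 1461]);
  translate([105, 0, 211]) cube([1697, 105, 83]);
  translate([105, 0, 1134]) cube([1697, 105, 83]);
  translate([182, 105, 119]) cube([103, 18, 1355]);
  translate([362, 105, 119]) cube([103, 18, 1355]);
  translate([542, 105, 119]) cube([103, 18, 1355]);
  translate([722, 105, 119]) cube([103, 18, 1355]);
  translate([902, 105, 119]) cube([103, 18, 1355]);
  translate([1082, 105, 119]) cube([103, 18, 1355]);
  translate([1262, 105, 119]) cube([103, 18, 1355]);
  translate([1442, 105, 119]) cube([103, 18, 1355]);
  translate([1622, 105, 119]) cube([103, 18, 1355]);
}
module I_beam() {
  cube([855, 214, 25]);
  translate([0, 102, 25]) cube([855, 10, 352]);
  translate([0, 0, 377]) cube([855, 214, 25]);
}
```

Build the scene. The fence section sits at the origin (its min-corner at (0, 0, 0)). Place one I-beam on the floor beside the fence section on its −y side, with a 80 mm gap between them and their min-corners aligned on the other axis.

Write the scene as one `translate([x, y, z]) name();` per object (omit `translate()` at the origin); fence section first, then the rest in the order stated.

fence_section();
translate([0, -294, 0]) I_beam();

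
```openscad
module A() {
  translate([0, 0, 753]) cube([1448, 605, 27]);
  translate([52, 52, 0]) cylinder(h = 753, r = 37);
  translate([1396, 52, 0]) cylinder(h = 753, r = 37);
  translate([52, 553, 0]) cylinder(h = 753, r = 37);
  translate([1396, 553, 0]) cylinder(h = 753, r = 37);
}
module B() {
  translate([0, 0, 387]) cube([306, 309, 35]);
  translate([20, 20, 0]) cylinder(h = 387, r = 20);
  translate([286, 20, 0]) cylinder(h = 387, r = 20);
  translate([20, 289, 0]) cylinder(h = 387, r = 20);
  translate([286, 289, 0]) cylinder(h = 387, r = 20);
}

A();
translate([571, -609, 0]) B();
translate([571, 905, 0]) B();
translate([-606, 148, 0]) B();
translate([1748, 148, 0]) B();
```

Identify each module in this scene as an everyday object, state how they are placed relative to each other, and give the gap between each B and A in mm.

Each stool's nearest face is 300 mm from the table's bounding box.

A is a table. B is a stool. Four stools sit around the table at the −y, +y, −x, +x sides. The gap between each stool and the table is 300 mm.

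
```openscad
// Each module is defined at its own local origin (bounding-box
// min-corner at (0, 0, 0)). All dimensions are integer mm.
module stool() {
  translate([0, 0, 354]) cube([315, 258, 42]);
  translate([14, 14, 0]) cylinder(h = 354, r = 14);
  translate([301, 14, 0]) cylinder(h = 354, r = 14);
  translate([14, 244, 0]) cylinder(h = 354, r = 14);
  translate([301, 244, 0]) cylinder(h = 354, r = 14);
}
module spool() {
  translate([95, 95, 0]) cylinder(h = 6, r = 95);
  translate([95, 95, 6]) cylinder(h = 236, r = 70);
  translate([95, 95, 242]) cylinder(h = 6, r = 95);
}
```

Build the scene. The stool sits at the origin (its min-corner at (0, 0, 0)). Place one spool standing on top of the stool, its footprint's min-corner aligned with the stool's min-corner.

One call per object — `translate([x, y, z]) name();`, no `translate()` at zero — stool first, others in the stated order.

stool();
translate([0, 0, 396]) spool();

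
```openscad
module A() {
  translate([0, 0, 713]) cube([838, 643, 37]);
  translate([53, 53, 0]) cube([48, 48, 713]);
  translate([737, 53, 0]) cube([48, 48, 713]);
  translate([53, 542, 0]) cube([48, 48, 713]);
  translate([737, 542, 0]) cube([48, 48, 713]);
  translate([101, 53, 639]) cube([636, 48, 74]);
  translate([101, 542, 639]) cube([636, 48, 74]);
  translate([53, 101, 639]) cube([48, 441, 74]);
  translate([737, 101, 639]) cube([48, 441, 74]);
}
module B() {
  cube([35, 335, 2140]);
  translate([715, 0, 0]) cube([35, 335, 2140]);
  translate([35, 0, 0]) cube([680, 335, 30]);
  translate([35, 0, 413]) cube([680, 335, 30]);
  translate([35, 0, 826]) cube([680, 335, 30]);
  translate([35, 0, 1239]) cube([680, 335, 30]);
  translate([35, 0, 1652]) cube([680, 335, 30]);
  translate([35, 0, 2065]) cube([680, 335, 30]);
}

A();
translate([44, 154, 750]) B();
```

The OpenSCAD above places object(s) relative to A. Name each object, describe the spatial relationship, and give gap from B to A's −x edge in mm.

The bookshelf's min-x is at 44; the table's min-x is 0; gap = 44 mm.

A is a table. B is a bookshelf. The bookshelf is on top of the table, centred. The gap from the bookshelf to the table's −x edge is 44 mm.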